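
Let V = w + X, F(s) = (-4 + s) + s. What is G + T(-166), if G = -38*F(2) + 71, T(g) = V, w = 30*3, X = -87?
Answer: 74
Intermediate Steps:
F(s) = -4 + 2*s
w = 90
V = 3 (V = 90 - 87 = 3)
T(g) = 3
G = 71 (G = -38*(-4 + 2*2) + 71 = -38*(-4 + 4) + 71 = -38*0 + 71 = 0 + 71 = 71)
G + T(-166) = 71 + 3 = 74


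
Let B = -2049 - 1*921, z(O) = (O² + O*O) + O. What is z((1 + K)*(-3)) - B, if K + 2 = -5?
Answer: 3636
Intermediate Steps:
K = -7 (K = -2 - 5 = -7)
z(O) = O + 2*O² (z(O) = (O² + O²) + O = 2*O² + O = O + 2*O²)
B = -2970 (B = -2049 - 921 = -2970)
z((1 + K)*(-3)) - B = ((1 - 7)*(-3))*(1 + 2*((1 - 7)*(-3))) - 1*(-2970) = (-6*(-3))*(1 + 2*(-6*(-3))) + 2970 = 18*(1 + 2*18) + 2970 = 18*(1 + 36) + 2970 = 18*37 + 2970 = 666 + 2970 = 3636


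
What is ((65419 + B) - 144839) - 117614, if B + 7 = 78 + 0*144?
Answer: -196963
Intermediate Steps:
B = 71 (B = -7 + (78 + 0*144) = -7 + (78 + 0) = -7 + 78 = 71)
((65419 + B) - 144839) - 117614 = ((65419 + 71) - 144839) - 117614 = (65490 - 144839) - 117614 = -79349 - 117614 = -196963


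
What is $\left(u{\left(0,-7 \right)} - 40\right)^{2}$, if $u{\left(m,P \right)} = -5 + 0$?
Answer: $2025$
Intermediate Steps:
$u{\left(m,P \right)} = -5$
$\left(u{\left(0,-7 \right)} - 40\right)^{2} = \left(-5 - 40\right)^{2} = \left(-45\right)^{2} = 2025$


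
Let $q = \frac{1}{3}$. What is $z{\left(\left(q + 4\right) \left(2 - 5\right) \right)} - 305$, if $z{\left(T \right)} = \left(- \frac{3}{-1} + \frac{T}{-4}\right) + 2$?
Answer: $- \frac{1187}{4} \approx -296.75$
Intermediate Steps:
$q = \frac{1}{3} \approx 0.33333$
$z{\left(T \right)} = 5 - \frac{T}{4}$ ($z{\left(T \right)} = \left(\left(-3\right) \left(-1\right) + T \left(- \frac{1}{4}\right)\right) + 2 = \left(3 - \frac{T}{4}\right) + 2 = 5 - \frac{T}{4}$)
$z{\left(\left(q + 4\right) \left(2 - 5\right) \right)} - 305 = \left(5 - \frac{\left(\frac{1}{3} + 4\right) \left(2 - 5\right)}{4}\right) - 305 = \left(5 - \frac{\frac{13}{3} \left(-3\right)}{4}\right) - 305 = \left(5 - - \frac{13}{4}\right) - 305 = \left(5 + \frac{13}{4}\right) - 305 = \frac{33}{4} - 305 = - \frac{1187}{4}$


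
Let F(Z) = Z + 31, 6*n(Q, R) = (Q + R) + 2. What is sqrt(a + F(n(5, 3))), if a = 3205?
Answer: sqrt(29139)/3 ≈ 56.901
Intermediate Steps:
n(Q, R) = 1/3 + Q/6 + R/6 (n(Q, R) = ((Q + R) + 2)/6 = (2 + Q + R)/6 = 1/3 + Q/6 + R/6)
F(Z) = 31 + Z
sqrt(a + F(n(5, 3))) = sqrt(3205 + (31 + (1/3 + (1/6)*5 + (1/6)*3))) = sqrt(3205 + (31 + (1/3 + 5/6 + 1/2))) = sqrt(3205 + (31 + 5/3)) = sqrt(3205 + 98/3) = sqrt(9713/3) = sqrt(29139)/3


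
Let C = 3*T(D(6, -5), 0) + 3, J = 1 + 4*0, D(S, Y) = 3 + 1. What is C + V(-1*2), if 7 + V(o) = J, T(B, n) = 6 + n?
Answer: 15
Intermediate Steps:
D(S, Y) = 4
J = 1 (J = 1 + 0 = 1)
V(o) = -6 (V(o) = -7 + 1 = -6)
C = 21 (C = 3*(6 + 0) + 3 = 3*6 + 3 = 18 + 3 = 21)
C + V(-1*2) = 21 - 6 = 15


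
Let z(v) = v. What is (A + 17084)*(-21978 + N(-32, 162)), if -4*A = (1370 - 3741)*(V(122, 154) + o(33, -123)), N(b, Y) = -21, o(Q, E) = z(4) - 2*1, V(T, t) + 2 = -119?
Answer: 4703672187/4 ≈ 1.1759e+9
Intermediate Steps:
V(T, t) = -121 (V(T, t) = -2 - 119 = -121)
o(Q, E) = 2 (o(Q, E) = 4 - 2*1 = 4 - 2 = 2)
A = -282149/4 (A = -(1370 - 3741)*(-121 + 2)/4 = -(-2371)*(-119)/4 = -1/4*282149 = -282149/4 ≈ -70537.)
(A + 17084)*(-21978 + N(-32, 162)) = (-282149/4 + 17084)*(-21978 - 21) = -213813/4*(-21999) = 4703672187/4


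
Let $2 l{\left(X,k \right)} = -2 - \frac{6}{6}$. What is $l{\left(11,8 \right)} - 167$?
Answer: $- \frac{337}{2} \approx -168.5$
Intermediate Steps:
$l{\left(X,k \right)} = - \frac{3}{2}$ ($l{\left(X,k \right)} = \frac{-2 - \frac{6}{6}}{2} = \frac{-2 - 1}{2} = \frac{1}{2} \left(-3\right) = - \frac{3}{2}$)
$l{\left(11,8 \right)} - 167 = - \frac{3}{2} - 167 = - \frac{337}{2}$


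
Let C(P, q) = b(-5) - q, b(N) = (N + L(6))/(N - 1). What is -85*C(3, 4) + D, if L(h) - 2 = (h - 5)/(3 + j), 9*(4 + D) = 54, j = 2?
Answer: 907/3 ≈ 302.33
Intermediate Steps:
D = 2 (D = -4 + (⅑)*54 = -4 + 6 = 2)
L(h) = 1 + h/5 (L(h) = 2 + (h - 5)/(3 + 2) = 2 + (-5 + h)/5 = 2 + (-5 + h)*(⅕) = 2 + (-1 + h/5) = 1 + h/5)
b(N) = (11/5 + N)/(-1 + N) (b(N) = (N + (1 + (⅕)*6))/(N - 1) = (N + (1 + 6/5))/(-1 + N) = (N + 11/5)/(-1 + N) = (11/5 + N)/(-1 + N))
C(P, q) = 7/15 - q (C(P, q) = (11/5 - 5)/(-1 - 5) - q = -14/5/(-6) - q = -⅙*(-14/5) - q = 7/15 - q)
-85*C(3, 4) + D = -85*(7/15 - 1*4) + 2 = -85*(7/15 - 4) + 2 = -85*(-53/15) + 2 = 901/3 + 2 = 907/3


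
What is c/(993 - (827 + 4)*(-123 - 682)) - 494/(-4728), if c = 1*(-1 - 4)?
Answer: 6894389/65989878 ≈ 0.10448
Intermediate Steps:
c = -5 (c = 1*(-5) = -5)
c/(993 - (827 + 4)*(-123 - 682)) - 494/(-4728) = -5/(993 - (827 + 4)*(-123 - 682)) - 494/(-4728) = -5/(993 - 831*(-805)) - 494*(-1/4728) = -5/(993 - 1*(-668955)) + 247/2364 = -5/(993 + 668955) + 247/2364 = -5/669948 + 247/2364 = 6894389/65989878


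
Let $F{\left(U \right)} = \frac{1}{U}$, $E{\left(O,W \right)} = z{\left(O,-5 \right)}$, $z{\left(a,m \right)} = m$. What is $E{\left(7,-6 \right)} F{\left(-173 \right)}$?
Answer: $\frac{5}{173} \approx 0.028902$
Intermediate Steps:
$E{\left(O,W \right)} = -5$
$E{\left(7,-6 \right)} F{\left(-173 \right)} = - \frac{5}{-173} = \left(-5\right) \left(- \frac{1}{173}\right) = \frac{5}{173}$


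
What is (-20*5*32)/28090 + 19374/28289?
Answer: 45369086/79463801 ≈ 0.57094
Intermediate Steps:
(-20*5*32)/28090 + 19374/28289 = -100*32*(1/28090) + 19374*(1/28289) = -3200*1/28090 + 19374/28289 = -320/2809 + 19374/28289 = 45369086/79463801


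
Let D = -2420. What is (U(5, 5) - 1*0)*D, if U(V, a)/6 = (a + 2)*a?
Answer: -508200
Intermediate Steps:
U(V, a) = 6*a*(2 + a) (U(V, a) = 6*((a + 2)*a) = 6*((2 + a)*a) = 6*(a*(2 + a)) = 6*a*(2 + a))
(U(5, 5) - 1*0)*D = (6*5*(2 + 5) - 1*0)*(-2420) = (6*5*7 + 0)*(-2420) = (210 + 0)*(-2420) = 210*(-2420) = -508200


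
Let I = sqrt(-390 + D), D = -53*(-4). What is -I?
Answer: -I*sqrt(178) ≈ -13.342*I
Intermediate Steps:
D = 212
I = I*sqrt(178) (I = sqrt(-390 + 212) = sqrt(-178) = I*sqrt(178) ≈ 13.342*I)
-I = -I*sqrt(178)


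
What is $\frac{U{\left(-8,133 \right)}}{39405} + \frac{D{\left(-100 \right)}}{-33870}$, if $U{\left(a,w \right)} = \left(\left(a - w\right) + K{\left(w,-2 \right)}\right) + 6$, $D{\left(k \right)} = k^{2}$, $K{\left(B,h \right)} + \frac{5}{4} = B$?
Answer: $- \frac{52554677}{177952980} \approx -0.29533$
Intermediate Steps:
$K{\left(B,h \right)} = - \frac{5}{4} + B$
$U{\left(a,w \right)} = \frac{19}{4} + a$ ($U{\left(a,w \right)} = \left(\left(a - w\right) + \left(- \frac{5}{4} + w\right)\right) + 6 = \left(- \frac{5}{4} + a\right) + 6 = \frac{19}{4} + a$)
$\frac{U{\left(-8,133 \right)}}{39405} + \frac{D{\left(-100 \right)}}{-33870} = \frac{\frac{19}{4} - 8}{39405} + \frac{\left(-100\right)^{2}}{-33870} = \left(- \frac{13}{4}\right) \frac{1}{39405} + 10000 \left(- \frac{1}{33870}\right) = - \frac{13}{157620} - \frac{1000}{3387} = - \frac{52554677}{177952980}$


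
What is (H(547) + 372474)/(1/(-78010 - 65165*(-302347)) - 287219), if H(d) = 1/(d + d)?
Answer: -17639494750205520825/13602017940113914756 ≈ -1.2968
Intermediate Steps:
H(d) = 1/(2*d)
(H(547) + 372474)/(1/(-78010 - 65165*(-302347)) - 287219) = ((½)/547 + 372474)/(1/(-78010 - 65165*(-302347)) - 287219) = ((½)*(1/547) + 372474)/(-1/302347/(-143175) - 287219) = (1/1094 + 372474)/(-1/143175*(-1/302347) - 287219) = 407486557/(1094*(1/43288531725 - 287219)) = 407486557/(1094*(-12433288793522774/43288531725)) = (407486557/1094)*(-43288531725/12433288793522774) = -17639494750205520825/13602017940113914756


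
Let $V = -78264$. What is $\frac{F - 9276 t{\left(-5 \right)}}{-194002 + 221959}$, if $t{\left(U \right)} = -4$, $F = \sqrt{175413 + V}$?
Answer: $\frac{12368}{9319} + \frac{\sqrt{97149}}{27957} \approx 1.3383$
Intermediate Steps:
$F = \sqrt{97149}$ ($F = \sqrt{175413 - 78264} = \sqrt{97149} \approx 311.69$)
$\frac{F - 9276 t{\left(-5 \right)}}{-194002 + 221959} = \frac{\sqrt{97149} - -37104}{-194002 + 221959} = \frac{\sqrt{97149} + 37104}{27957} = \left(37104 + \sqrt{97149}\right) \frac{1}{27957} = \frac{12368}{9319} + \frac{\sqrt{97149}}{27957}$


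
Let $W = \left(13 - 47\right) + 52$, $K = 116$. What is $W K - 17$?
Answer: $2071$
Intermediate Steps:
$W = 18$ ($W = -34 + 52 = 18$)
$W K - 17 = 18 \cdot 116 - 17 = 2088 - 17 = 2071$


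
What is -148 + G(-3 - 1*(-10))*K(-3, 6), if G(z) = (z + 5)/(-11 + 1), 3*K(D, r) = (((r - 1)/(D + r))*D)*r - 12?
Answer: -656/5 ≈ -131.20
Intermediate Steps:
K(D, r) = -4 + D*r*(-1 + r)/(3*(D + r)) (K(D, r) = ((((r - 1)/(D + r))*D)*r - 12)/3 = ((((-1 + r)/(D + r))*D)*r - 12)/3 = ((D*(-1 + r)/(D + r))*r - 12)/3 = (D*r*(-1 + r)/(D + r) - 12)/3 = (-12 + D*r*(-1 + r)/(D + r))/3 = -4 + D*r*(-1 + r)/(3*(D + r)))
G(z) = -½ - z/10 (G(z) = (5 + z)/(-10) = (5 + z)*(-⅒) = -½ - z/10)
-148 + G(-3 - 1*(-10))*K(-3, 6) = -148 + (-½ - (-3 - 1*(-10))/10)*((-12*(-3) - 12*6 - 3*6² - 1*(-3)*6)/(3*(-3 + 6))) = -148 + (-½ - (-3 + 10)/10)*((⅓)*(36 - 72 - 3*36 + 18)/3) = -148 + (-½ - ⅒*7)*((⅓)*(⅓)*(36 - 72 - 108 + 18)) = -148 + (-½ - 7/10)*((⅓)*(⅓)*(-126)) = -148 - 6/5*(-14) = -148 + 84/5 = -656/5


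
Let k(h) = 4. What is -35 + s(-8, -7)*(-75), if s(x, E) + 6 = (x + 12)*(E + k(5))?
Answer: 1315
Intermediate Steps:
s(x, E) = -6 + (4 + E)*(12 + x) (s(x, E) = -6 + (x + 12)*(E + 4) = -6 + (12 + x)*(4 + E) = -6 + (4 + E)*(12 + x))
-35 + s(-8, -7)*(-75) = -35 + (42 + 4*(-8) + 12*(-7) - 7*(-8))*(-75) = -35 + (42 - 32 - 84 + 56)*(-75) = -35 - 18*(-75) = -35 + 1350 = 1315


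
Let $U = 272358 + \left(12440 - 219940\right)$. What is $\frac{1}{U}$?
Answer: $\frac{1}{64858} \approx 1.5418 \cdot 10^{-5}$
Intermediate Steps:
$U = 64858$ ($U = 272358 - 207500 = 64858$)
$\frac{1}{U} = \frac{1}{64858}$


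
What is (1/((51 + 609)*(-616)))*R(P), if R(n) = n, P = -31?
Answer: 31/406560 ≈ 7.6249e-5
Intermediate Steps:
(1/((51 + 609)*(-616)))*R(P) = (1/((51 + 609)*(-616)))*(-31) = (-1/616/660)*(-31) = ((1/660)*(-1/616))*(-31) = -1/406560*(-31) = 31/406560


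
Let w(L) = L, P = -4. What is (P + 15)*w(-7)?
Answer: -77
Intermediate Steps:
(P + 15)*w(-7) = (-4 + 15)*(-7) = 11*(-7) = -77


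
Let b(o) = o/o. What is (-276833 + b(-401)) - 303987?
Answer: -580819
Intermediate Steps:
b(o) = 1
(-276833 + b(-401)) - 303987 = (-276833 + 1) - 303987 = -276832 - 303987 = -580819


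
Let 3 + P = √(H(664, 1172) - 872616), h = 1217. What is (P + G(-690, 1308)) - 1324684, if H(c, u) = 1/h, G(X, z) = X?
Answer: -1325377 + I*√1292421957607/1217 ≈ -1.3254e+6 + 934.14*I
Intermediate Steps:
H(c, u) = 1/1217
P = -3 + I*√1292421957607/1217 (P = -3 + √(1/1217 - 872616) = -3 + √(-1061973671/1217) = -3 + I*√1292421957607/1217 ≈ -3.0 + 934.14*I)
(P + G(-690, 1308)) - 1324684 = ((-3 + I*√1292421957607/1217) - 690) - 1324684 = (-693 + I*√1292421957607/1217) - 1324684 = -1325377 + I*√1292421957607/1217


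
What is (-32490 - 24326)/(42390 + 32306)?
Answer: -7102/9337 ≈ -0.76063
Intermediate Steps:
(-32490 - 24326)/(42390 + 32306) = -56816/74696 = -56816*1/74696 = -7102/9337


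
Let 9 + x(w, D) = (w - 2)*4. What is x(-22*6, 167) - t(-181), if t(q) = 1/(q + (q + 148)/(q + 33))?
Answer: -14581327/26755 ≈ -544.99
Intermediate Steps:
x(w, D) = -17 + 4*w (x(w, D) = -9 + (w - 2)*4 = -9 + (-2 + w)*4 = -9 + (-8 + 4*w) = -17 + 4*w)
t(q) = 1/(q + (148 + q)/(33 + q))
x(-22*6, 167) - t(-181) = (-17 + 4*(-22*6)) - (33 - 181)/(148 + (-181)**2 + 34*(-181)) = (-17 + 4*(-132)) - (-148)/(148 + 32761 - 6154) = (-17 - 528) - (-148)/26755 = -545 - (-148)/26755 = -545 - 1*(-148/26755) = -545 + 148/26755 = -14581327/26755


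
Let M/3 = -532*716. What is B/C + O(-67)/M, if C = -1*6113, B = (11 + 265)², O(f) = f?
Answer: -87048647965/6985545168 ≈ -12.461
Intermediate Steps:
B = 76176 (B = 276² = 76176)
C = -6113
M = -1142736 (M = 3*(-532*716) = 3*(-380912) = -1142736)
B/C + O(-67)/M = 76176/(-6113) - 67/(-1142736) = 76176*(-1/6113) - 67*(-1/1142736) = -76176/6113 + 67/1142736 = -87048647965/6985545168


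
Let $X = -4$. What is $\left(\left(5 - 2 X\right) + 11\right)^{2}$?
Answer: $576$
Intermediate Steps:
$\left(\left(5 - 2 X\right) + 11\right)^{2} = \left(\left(5 - -8\right) + 11\right)^{2} = \left(\left(5 + 8\right) + 11\right)^{2} = \left(13 + 11\right)^{2} = 24^{2} = 576$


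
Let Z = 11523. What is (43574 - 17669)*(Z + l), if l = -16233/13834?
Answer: 4129074343845/13834 ≈ 2.9847e+8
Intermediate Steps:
l = -16233/13834 (l = -16233*1/13834 = -16233/13834 ≈ -1.1734)
(43574 - 17669)*(Z + l) = (43574 - 17669)*(11523 - 16233/13834) = 25905*(159392949/13834) = 4129074343845/13834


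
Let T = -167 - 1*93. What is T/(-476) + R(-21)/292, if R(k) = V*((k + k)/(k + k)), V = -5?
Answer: 18385/34748 ≈ 0.52909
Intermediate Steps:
T = -260 (T = -167 - 93 = -260)
R(k) = -5 (R(k) = -5*(k + k)/(k + k) = -5*2*k/(2*k) = -5*2*k*1/(2*k) = -5*1 = -5)
T/(-476) + R(-21)/292 = -260/(-476) - 5/292 = -260*(-1/476) - 5*1/292 = 65/119 - 5/292 = 18385/34748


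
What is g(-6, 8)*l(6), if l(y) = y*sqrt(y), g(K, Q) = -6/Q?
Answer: -9*sqrt(6)/2 ≈ -11.023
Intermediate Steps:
l(y) = y**(3/2)
g(-6, 8)*l(6) = (-6/8)*6**(3/2) = (-6*1/8)*(6*sqrt(6)) = -9*sqrt(6)/2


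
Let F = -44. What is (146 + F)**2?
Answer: 10404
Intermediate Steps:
(146 + F)**2 = (146 - 44)**2 = 102**2 = 10404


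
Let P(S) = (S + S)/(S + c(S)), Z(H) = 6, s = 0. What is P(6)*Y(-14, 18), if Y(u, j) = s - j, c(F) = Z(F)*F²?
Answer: -36/37 ≈ -0.97297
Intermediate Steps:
c(F) = 6*F²
P(S) = 2*S/(S + 6*S²) (P(S) = (S + S)/(S + 6*S²) = (2*S)/(S + 6*S²) = 2*S/(S + 6*S²))
Y(u, j) = -j (Y(u, j) = 0 - j = -j)
P(6)*Y(-14, 18) = (2/(1 + 6*6))*(-1*18) = (2/(1 + 36))*(-18) = (2/37)*(-18) = -36/37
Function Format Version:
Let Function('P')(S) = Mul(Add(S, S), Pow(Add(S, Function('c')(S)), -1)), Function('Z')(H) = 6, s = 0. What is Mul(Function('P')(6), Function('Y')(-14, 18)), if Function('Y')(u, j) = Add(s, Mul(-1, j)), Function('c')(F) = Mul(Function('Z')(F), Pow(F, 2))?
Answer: Rational(-36, 37) ≈ -0.97297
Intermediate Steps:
Function('c')(F) = Mul(6, Pow(F, 2))
Function('P')(S) = Mul(2, S, Pow(Add(S, Mul(6, Pow(S, 2))), -1)) (Function('P')(S) = Mul(Add(S, S), Pow(Add(S, Mul(6, Pow(S, 2))), -1)) = Mul(Mul(2, S), Pow(Add(S, Mul(6, Pow(S, 2))), -1)) = Mul(2, S, Pow(Add(S, Mul(6, Pow(S, 2))), -1)))
Function('Y')(u, j) = Mul(-1, j) (Function('Y')(u, j) = Add(0, Mul(-1, j)) = Mul(-1, j))
Mul(Function('P')(6), Function('Y')(-14, 18)) = Mul(Mul(2, Pow(Add(1, Mul(6, 6)), -1)), Mul(-1, 18)) = Mul(Mul(2, Pow(Add(1, 36), -1)), -18) = Mul(Mul(2, Pow(37, -1)), -18) = Mul(Mul(2, Rational(1, 37)), -18) = Mul(Rational(2, 37), -18) = Rational(-36, 37)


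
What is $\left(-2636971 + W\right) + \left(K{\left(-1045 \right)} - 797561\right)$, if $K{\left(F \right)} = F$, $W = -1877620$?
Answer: $-5313197$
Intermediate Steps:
$\left(-2636971 + W\right) + \left(K{\left(-1045 \right)} - 797561\right) = \left(-2636971 - 1877620\right) - 798606 = -4514591 - 798606 = -5313197$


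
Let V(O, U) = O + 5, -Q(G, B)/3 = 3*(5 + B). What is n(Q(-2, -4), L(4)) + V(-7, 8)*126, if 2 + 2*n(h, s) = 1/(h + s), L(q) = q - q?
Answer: -4555/18 ≈ -253.06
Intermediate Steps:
Q(G, B) = -45 - 9*B (Q(G, B) = -9*(5 + B) = -3*(15 + 3*B) = -45 - 9*B)
L(q) = 0
V(O, U) = 5 + O
n(h, s) = -1 + 1/(2*(h + s))
n(Q(-2, -4), L(4)) + V(-7, 8)*126 = (½ - (-45 - 9*(-4)) - 1*0)/((-45 - 9*(-4)) + 0) + (5 - 7)*126 = (½ - (-45 + 36) + 0)/((-45 + 36) + 0) - 2*126 = (½ - 1*(-9) + 0)/(-9 + 0) - 252 = (½ + 9 + 0)/(-9) - 252 = -⅑*19/2 - 252 = -19/18 - 252 = -4555/18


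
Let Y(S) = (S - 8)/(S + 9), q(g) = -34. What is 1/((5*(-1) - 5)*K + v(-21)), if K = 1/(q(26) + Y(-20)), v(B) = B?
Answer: -173/3578 ≈ -0.048351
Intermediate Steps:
Y(S) = (-8 + S)/(9 + S)
K = -11/346 (K = 1/(-34 + (-8 - 20)/(9 - 20)) = 1/(-34 - 28/(-11)) = 1/(-34 - 1/11*(-28)) = 1/(-34 + 28/11) = 1/(-346/11) = -11/346 ≈ -0.031792)
1/((5*(-1) - 5)*K + v(-21)) = 1/((5*(-1) - 5)*(-11/346) - 21) = 1/((-5 - 5)*(-11/346) - 21) = 1/(-10*(-11/346) - 21) = 1/(55/173 - 21) = 1/(-3578/173) = -173/3578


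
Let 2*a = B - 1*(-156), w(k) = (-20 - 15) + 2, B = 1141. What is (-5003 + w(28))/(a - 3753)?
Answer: 10072/6209 ≈ 1.6222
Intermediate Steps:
w(k) = -33 (w(k) = -35 + 2 = -33)
a = 1297/2 (a = (1141 - 1*(-156))/2 = (1141 + 156)/2 = (½)*1297 = 1297/2 ≈ 648.50)
(-5003 + w(28))/(a - 3753) = (-5003 - 33)/(1297/2 - 3753) = -5036/(-6209/2) = -5036*(-2/6209) = 10072/6209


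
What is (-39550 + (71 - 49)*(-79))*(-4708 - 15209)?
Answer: 822333096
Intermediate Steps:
(-39550 + (71 - 49)*(-79))*(-4708 - 15209) = (-39550 + 22*(-79))*(-19917) = (-39550 - 1738)*(-19917) = -41288*(-19917) = 822333096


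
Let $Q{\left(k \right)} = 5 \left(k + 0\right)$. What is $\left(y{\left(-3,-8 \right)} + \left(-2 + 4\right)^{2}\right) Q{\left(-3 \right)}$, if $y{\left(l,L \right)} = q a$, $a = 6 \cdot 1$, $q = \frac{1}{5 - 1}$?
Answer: $- \frac{165}{2} \approx -82.5$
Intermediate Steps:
$q = \frac{1}{4} \approx 0.25$
$a = 6$
$Q{\left(k \right)} = 5 k$
$y{\left(l,L \right)} = \frac{3}{2}$ ($y{\left(l,L \right)} = \frac{1}{4} \cdot 6 = \frac{3}{2}$)
$\left(y{\left(-3,-8 \right)} + \left(-2 + 4\right)^{2}\right) Q{\left(-3 \right)} = \left(\frac{3}{2} + \left(-2 + 4\right)^{2}\right) 5 \left(-3\right) = \left(\frac{3}{2} + 2^{2}\right) \left(-15\right) = \left(\frac{3}{2} + 4\right) \left(-15\right) = \frac{11}{2} \left(-15\right) = - \frac{165}{2}$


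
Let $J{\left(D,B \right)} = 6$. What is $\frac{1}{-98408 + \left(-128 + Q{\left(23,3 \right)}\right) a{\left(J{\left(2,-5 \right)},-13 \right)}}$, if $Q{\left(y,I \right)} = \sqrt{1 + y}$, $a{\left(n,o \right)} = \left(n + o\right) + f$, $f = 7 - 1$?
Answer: $- \frac{4095}{402456599} + \frac{\sqrt{6}}{4829479188} \approx -1.0174 \cdot 10^{-5}$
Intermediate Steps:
$f = 6$ ($f = 7 - 1 = 6$)
$a{\left(n,o \right)} = 6 + n + o$ ($a{\left(n,o \right)} = \left(n + o\right) + 6 = 6 + n + o$)
$\frac{1}{-98408 + \left(-128 + Q{\left(23,3 \right)}\right) a{\left(J{\left(2,-5 \right)},-13 \right)}} = \frac{1}{-98408 + \left(-128 + \sqrt{1 + 23}\right) \left(6 + 6 - 13\right)} = \frac{1}{-98408 + \left(-128 + \sqrt{24}\right) \left(-1\right)} = \frac{1}{-98408 + \left(-128 + 2 \sqrt{6}\right) \left(-1\right)} = \frac{1}{-98408 + \left(128 - 2 \sqrt{6}\right)} = \frac{1}{-98280 - 2 \sqrt{6}}$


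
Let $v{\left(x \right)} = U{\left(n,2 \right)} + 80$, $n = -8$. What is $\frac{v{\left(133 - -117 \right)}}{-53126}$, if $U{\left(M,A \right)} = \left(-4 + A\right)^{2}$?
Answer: $- \frac{42}{26563} \approx -0.0015811$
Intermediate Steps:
$v{\left(x \right)} = 84$ ($v{\left(x \right)} = \left(-4 + 2\right)^{2} + 80 = \left(-2\right)^{2} + 80 = 4 + 80 = 84$)
$\frac{v{\left(133 - -117 \right)}}{-53126} = \frac{84}{-53126} = 84 \left(- \frac{1}{53126}\right) = - \frac{42}{26563}$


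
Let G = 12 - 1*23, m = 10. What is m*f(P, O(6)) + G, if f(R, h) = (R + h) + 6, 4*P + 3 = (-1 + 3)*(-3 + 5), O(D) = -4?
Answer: 23/2 ≈ 11.500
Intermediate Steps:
P = ¼ (P = -¾ + ((-1 + 3)*(-3 + 5))/4 = -¾ + (2*2)/4 = -¾ + (¼)*4 = -¾ + 1 = ¼ ≈ 0.25000)
G = -11 (G = 12 - 23 = -11)
f(R, h) = 6 + R + h
m*f(P, O(6)) + G = 10*(6 + ¼ - 4) - 11 = 10*(9/4) - 11 = 45/2 - 11 = 23/2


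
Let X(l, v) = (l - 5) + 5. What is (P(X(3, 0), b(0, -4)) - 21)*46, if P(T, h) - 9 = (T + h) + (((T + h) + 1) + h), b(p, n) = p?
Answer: -230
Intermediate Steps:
X(l, v) = l (X(l, v) = (-5 + l) + 5 = l)
P(T, h) = 10 + 2*T + 3*h (P(T, h) = 9 + ((T + h) + (((T + h) + 1) + h)) = 9 + ((T + h) + ((1 + T + h) + h)) = 9 + ((T + h) + (1 + T + 2*h)) = 9 + (1 + 2*T + 3*h) = 10 + 2*T + 3*h)
(P(X(3, 0), b(0, -4)) - 21)*46 = ((10 + 2*3 + 3*0) - 21)*46 = ((10 + 6 + 0) - 21)*46 = (16 - 21)*46 = -5*46 = -230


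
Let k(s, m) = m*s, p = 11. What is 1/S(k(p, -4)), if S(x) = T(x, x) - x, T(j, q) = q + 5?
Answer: 1/5 ≈ 0.20000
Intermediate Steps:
T(j, q) = 5 + q
S(x) = 5 (S(x) = (5 + x) - x = 5)
1/S(k(p, -4)) = 1/5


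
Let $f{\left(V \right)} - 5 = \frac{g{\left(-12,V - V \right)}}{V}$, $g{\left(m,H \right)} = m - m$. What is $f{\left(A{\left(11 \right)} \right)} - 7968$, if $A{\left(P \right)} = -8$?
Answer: $-7963$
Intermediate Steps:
$g{\left(m,H \right)} = 0$
$f{\left(V \right)} = 5$ ($f{\left(V \right)} = 5 + \frac{0}{V} = 5 + 0 = 5$)
$f{\left(A{\left(11 \right)} \right)} - 7968 = 5 - 7968 = -7963$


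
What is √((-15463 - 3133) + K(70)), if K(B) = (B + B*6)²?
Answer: 8*√3461 ≈ 470.64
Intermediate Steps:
K(B) = 49*B² (K(B) = (B + 6*B)² = (7*B)² = 49*B²)
√((-15463 - 3133) + K(70)) = √((-15463 - 3133) + 49*70²) = √(-18596 + 49*4900) = √(-18596 + 240100) = √221504 = 8*√3461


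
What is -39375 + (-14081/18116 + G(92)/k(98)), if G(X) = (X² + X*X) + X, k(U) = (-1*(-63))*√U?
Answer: -713331581/18116 + 8510*√2/441 ≈ -39349.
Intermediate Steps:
k(U) = 63*√U
G(X) = X + 2*X² (G(X) = (X² + X²) + X = 2*X² + X = X + 2*X²)
-39375 + (-14081/18116 + G(92)/k(98)) = -39375 + (-14081/18116 + (92*(1 + 2*92))/((63*√98))) = -39375 + (-14081*1/18116 + (92*(1 + 184))/((63*(7*√2)))) = -39375 + (-14081/18116 + (92*185)/((441*√2))) = -39375 + (-14081/18116 + 17020*(√2/882)) = -39375 + (-14081/18116 + 8510*√2/441) = -713331581/18116 + 8510*√2/441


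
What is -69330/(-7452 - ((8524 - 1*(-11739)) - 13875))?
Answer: 6933/1384 ≈ 5.0094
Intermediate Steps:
-69330/(-7452 - ((8524 - 1*(-11739)) - 13875)) = -69330/(-7452 - ((8524 + 11739) - 13875)) = -69330/(-7452 - (20263 - 13875)) = -69330/(-7452 - 1*6388) = -69330/(-7452 - 6388) = -69330/(-13840) = -69330*(-1/13840) = 6933/1384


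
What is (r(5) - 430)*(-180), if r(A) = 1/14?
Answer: 541710/7 ≈ 77387.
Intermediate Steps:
r(A) = 1/14
(r(5) - 430)*(-180) = (1/14 - 430)*(-180) = -6019/14*(-180) = 541710/7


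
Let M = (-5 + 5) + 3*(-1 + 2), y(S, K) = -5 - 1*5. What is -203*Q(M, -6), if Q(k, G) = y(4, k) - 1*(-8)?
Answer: 406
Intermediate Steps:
y(S, K) = -10 (y(S, K) = -5 - 5 = -10)
M = 3 (M = 0 + 3*1 = 0 + 3 = 3)
Q(k, G) = -2 (Q(k, G) = -10 - 1*(-8) = -10 + 8 = -2)
-203*Q(M, -6) = -203*(-2) = 406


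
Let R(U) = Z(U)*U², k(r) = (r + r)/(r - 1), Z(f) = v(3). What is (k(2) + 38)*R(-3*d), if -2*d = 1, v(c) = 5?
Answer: 945/2 ≈ 472.50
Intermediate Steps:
d = -½ (d = -½*1 = -½ ≈ -0.50000)
Z(f) = 5
k(r) = 2*r/(-1 + r) (k(r) = (2*r)/(-1 + r) = 2*r/(-1 + r))
R(U) = 5*U²
(k(2) + 38)*R(-3*d) = (2*2/(-1 + 2) + 38)*(5*(-3*(-½))²) = (2*2/1 + 38)*(5*(3/2)²) = (2*2*1 + 38)*(5*(9/4)) = (4 + 38)*(45/4) = 42*(45/4) = 945/2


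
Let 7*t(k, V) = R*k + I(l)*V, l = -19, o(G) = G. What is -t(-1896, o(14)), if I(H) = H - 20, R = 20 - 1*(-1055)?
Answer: 2038746/7 ≈ 2.9125e+5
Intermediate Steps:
R = 1075 (R = 20 + 1055 = 1075)
I(H) = -20 + H
t(k, V) = -39*V/7 + 1075*k/7 (t(k, V) = (1075*k + (-20 - 19)*V)/7 = (1075*k - 39*V)/7 = (-39*V + 1075*k)/7 = -39*V/7 + 1075*k/7)
-t(-1896, o(14)) = -(-39/7*14 + (1075/7)*(-1896)) = -(-78 - 2038200/7) = -1*(-2038746/7) = 2038746/7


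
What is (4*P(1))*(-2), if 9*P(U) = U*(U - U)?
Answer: 0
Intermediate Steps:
P(U) = 0 (P(U) = (U*(U - U))/9 = (U*0)/9 = (1/9)*0 = 0)
(4*P(1))*(-2) = (4*0)*(-2) = 0*(-2) = 0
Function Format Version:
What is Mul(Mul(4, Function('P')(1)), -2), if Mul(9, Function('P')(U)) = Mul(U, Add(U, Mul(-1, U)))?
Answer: 0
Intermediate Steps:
Function('P')(U) = 0 (Function('P')(U) = Mul(Rational(1, 9), Mul(U, Add(U, Mul(-1, U)))) = Mul(Rational(1, 9), Mul(U, 0)) = Mul(Rational(1, 9), 0) = 0)
Mul(Mul(4, Function('P')(1)), -2) = Mul(Mul(4, 0), -2) = Mul(0, -2) = 0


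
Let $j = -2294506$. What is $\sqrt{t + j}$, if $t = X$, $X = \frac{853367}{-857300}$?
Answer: $\frac{i \sqrt{16863784102762691}}{85730} \approx 1514.8 i$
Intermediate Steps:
$X = - \frac{853367}{857300}$ ($X = 853367 \left(- \frac{1}{857300}\right) = - \frac{853367}{857300} \approx -0.99541$)
$t = - \frac{853367}{857300} \approx -0.99541$
$\sqrt{t + j} = \sqrt{- \frac{853367}{857300} - 2294506} = \sqrt{- \frac{1967080847167}{857300}} = \frac{i \sqrt{16863784102762691}}{85730}$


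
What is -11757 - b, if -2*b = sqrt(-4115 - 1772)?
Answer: -11757 + 29*I*sqrt(7)/2 ≈ -11757.0 + 38.363*I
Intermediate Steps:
b = -29*I*sqrt(7)/2 (b = -sqrt(-4115 - 1772)/2 = -29*I*sqrt(7)/2 ≈ -38.363*I)
-11757 - b = -11757 - (-29)*I*sqrt(7)/2 = -11757 + 29*I*sqrt(7)/2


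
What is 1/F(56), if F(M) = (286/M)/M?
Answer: 1568/143 ≈ 10.965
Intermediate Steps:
F(M) = 286/M²
1/F(56) = 1/(286/56²) = 1/(286*(1/3136)) = 1/(143/1568) = 1568/143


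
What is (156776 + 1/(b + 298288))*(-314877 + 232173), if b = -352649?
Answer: -704844851165040/54361 ≈ -1.2966e+10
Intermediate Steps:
(156776 + 1/(b + 298288))*(-314877 + 232173) = (156776 + 1/(-352649 + 298288))*(-314877 + 232173) = (156776 + 1/(-54361))*(-82704) = (156776 - 1/54361)*(-82704) = (8522500135/54361)*(-82704) = -704844851165040/54361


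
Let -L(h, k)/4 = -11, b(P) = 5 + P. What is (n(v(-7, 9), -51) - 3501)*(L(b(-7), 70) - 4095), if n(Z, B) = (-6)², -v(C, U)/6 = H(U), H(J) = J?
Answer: 14036715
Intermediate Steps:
v(C, U) = -6*U
L(h, k) = 44 (L(h, k) = -4*(-11) = 44)
n(Z, B) = 36
(n(v(-7, 9), -51) - 3501)*(L(b(-7), 70) - 4095) = (36 - 3501)*(44 - 4095) = -3465*(-4051) = 14036715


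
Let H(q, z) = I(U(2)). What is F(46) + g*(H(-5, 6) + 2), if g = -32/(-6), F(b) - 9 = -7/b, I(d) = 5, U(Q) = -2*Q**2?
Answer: 6373/138 ≈ 46.181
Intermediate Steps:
H(q, z) = 5
F(b) = 9 - 7/b
g = 16/3 (g = -32*(-1/6) = 16/3 ≈ 5.3333)
F(46) + g*(H(-5, 6) + 2) = (9 - 7/46) + 16*(5 + 2)/3 = (9 - 7*1/46) + (16/3)*7 = (9 - 7/46) + 112/3 = 407/46 + 112/3 = 6373/138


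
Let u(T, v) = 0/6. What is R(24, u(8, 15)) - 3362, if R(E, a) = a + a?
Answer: -3362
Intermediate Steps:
u(T, v) = 0 (u(T, v) = 0*(⅙) = 0)
R(E, a) = 2*a
R(24, u(8, 15)) - 3362 = 2*0 - 3362 = 0 - 3362 = -3362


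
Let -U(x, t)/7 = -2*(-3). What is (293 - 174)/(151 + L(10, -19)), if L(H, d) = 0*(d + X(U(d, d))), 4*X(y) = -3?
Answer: 119/151 ≈ 0.78808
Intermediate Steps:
U(x, t) = -42 (U(x, t) = -(-14)*(-3) = -7*6 = -42)
X(y) = -¾ (X(y) = (¼)*(-3) = -¾)
L(H, d) = 0 (L(H, d) = 0*(d - ¾) = 0*(-¾ + d) = 0)
(293 - 174)/(151 + L(10, -19)) = (293 - 174)/(151 + 0) = 119/151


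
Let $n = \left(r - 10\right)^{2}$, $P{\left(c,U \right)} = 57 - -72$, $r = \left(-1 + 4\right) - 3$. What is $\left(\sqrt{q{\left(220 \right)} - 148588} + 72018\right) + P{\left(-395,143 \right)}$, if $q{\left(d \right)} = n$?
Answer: $72147 + 2 i \sqrt{37122} \approx 72147.0 + 385.34 i$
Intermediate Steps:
$r = 0$ ($r = 3 - 3 = 0$)
$P{\left(c,U \right)} = 129$ ($P{\left(c,U \right)} = 57 + 72 = 129$)
$n = 100$ ($n = \left(0 - 10\right)^{2} = \left(-10\right)^{2} = 100$)
$q{\left(d \right)} = 100$
$\left(\sqrt{q{\left(220 \right)} - 148588} + 72018\right) + P{\left(-395,143 \right)} = \left(\sqrt{100 - 148588} + 72018\right) + 129 = \left(\sqrt{-148488} + 72018\right) + 129 = \left(2 i \sqrt{37122} + 72018\right) + 129 = \left(72018 + 2 i \sqrt{37122}\right) + 129 = 72147 + 2 i \sqrt{37122}$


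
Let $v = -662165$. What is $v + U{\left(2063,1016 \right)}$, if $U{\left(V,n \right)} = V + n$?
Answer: $-659086$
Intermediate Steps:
$v + U{\left(2063,1016 \right)} = -662165 + \left(2063 + 1016\right) = -662165 + 3079 = -659086$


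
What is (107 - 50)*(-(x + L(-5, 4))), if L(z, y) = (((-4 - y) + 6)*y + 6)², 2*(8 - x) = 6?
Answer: -513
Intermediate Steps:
x = 5 (x = 8 - ½*6 = 8 - 3 = 5)
L(z, y) = (6 + y*(2 - y))² (L(z, y) = ((2 - y)*y + 6)² = (y*(2 - y) + 6)² = (6 + y*(2 - y))²)
(107 - 50)*(-(x + L(-5, 4))) = (107 - 50)*(-(5 + (6 - 1*4² + 2*4)²)) = 57*(-(5 + (6 - 1*16 + 8)²)) = 57*(-(5 + (6 - 16 + 8)²)) = 57*(-(5 + (-2)²)) = 57*(-(5 + 4)) = 57*(-1*9) = 57*(-9) = -513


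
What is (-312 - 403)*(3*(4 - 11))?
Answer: 15015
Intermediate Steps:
(-312 - 403)*(3*(4 - 11)) = -2145*(-7) = -715*(-21) = 15015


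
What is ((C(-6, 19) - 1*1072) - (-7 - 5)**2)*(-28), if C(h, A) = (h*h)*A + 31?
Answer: 14028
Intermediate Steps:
C(h, A) = 31 + A*h**2 (C(h, A) = h**2*A + 31 = A*h**2 + 31 = 31 + A*h**2)
((C(-6, 19) - 1*1072) - (-7 - 5)**2)*(-28) = (((31 + 19*(-6)**2) - 1*1072) - (-7 - 5)**2)*(-28) = (((31 + 19*36) - 1072) - 1*(-12)**2)*(-28) = (((31 + 684) - 1072) - 1*144)*(-28) = ((715 - 1072) - 144)*(-28) = (-357 - 144)*(-28) = -501*(-28) = 14028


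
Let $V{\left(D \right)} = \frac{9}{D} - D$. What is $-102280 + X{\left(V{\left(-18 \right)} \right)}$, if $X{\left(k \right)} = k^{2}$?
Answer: $- \frac{407895}{4} \approx -1.0197 \cdot 10^{5}$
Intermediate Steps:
$V{\left(D \right)} = - D + \frac{9}{D}$
$-102280 + X{\left(V{\left(-18 \right)} \right)} = -102280 + \left(\left(-1\right) \left(-18\right) + \frac{9}{-18}\right)^{2} = -102280 + \left(18 + 9 \left(- \frac{1}{18}\right)\right)^{2} = -102280 + \left(18 - \frac{1}{2}\right)^{2} = -102280 + \left(\frac{35}{2}\right)^{2} = -102280 + \frac{1225}{4} = - \frac{407895}{4}$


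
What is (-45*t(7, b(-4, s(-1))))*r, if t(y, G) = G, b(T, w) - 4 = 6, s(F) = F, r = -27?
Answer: 12150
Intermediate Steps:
b(T, w) = 10 (b(T, w) = 4 + 6 = 10)
(-45*t(7, b(-4, s(-1))))*r = -45*10*(-27) = -450*(-27) = 12150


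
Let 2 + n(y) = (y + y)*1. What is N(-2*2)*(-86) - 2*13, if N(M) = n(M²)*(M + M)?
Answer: 20614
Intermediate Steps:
n(y) = -2 + 2*y (n(y) = -2 + (y + y)*1 = -2 + (2*y)*1 = -2 + 2*y)
N(M) = 2*M*(-2 + 2*M²) (N(M) = (-2 + 2*M²)*(M + M) = (-2 + 2*M²)*(2*M) = 2*M*(-2 + 2*M²))
N(-2*2)*(-86) - 2*13 = (4*(-2*2)*(-1 + (-2*2)²))*(-86) - 2*13 = (4*(-4)*(-1 + (-4)²))*(-86) - 26 = (4*(-4)*(-1 + 16))*(-86) - 26 = (4*(-4)*15)*(-86) - 26 = -240*(-86) - 26 = 20640 - 26 = 20614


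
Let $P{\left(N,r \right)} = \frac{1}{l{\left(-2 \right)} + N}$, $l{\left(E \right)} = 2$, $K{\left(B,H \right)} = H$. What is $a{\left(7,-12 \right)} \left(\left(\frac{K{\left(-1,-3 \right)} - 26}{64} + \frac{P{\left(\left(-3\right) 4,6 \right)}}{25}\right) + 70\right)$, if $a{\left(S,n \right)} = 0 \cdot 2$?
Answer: $0$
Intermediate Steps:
$a{\left(S,n \right)} = 0$
$P{\left(N,r \right)} = \frac{1}{2 + N}$
$a{\left(7,-12 \right)} \left(\left(\frac{K{\left(-1,-3 \right)} - 26}{64} + \frac{P{\left(\left(-3\right) 4,6 \right)}}{25}\right) + 70\right) = 0 \left(\left(\frac{-3 - 26}{64} + \frac{1}{\left(2 - 12\right) 25}\right) + 70\right) = 0 \left(\left(\left(-29\right) \frac{1}{64} + \frac{1}{2 - 12} \cdot \frac{1}{25}\right) + 70\right) = 0 \left(\left(- \frac{29}{64} + \frac{1}{-10} \cdot \frac{1}{25}\right) + 70\right) = 0 \left(\left(- \frac{29}{64} - \frac{1}{250}\right) + 70\right) = 0 \left(- \frac{3657}{8000} + 70\right) = 0 \cdot \frac{556343}{8000} = 0$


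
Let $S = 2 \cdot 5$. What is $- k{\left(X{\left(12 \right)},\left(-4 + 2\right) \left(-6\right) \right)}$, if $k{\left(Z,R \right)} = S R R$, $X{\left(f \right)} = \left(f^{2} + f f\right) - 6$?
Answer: $-1440$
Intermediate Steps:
$S = 10$
$X{\left(f \right)} = -6 + 2 f^{2}$ ($X{\left(f \right)} = \left(f^{2} + f^{2}\right) - 6 = 2 f^{2} - 6 = -6 + 2 f^{2}$)
$k{\left(Z,R \right)} = 10 R^{2}$ ($k{\left(Z,R \right)} = 10 R R = 10 R^{2}$)
$- k{\left(X{\left(12 \right)},\left(-4 + 2\right) \left(-6\right) \right)} = - 10 \left(\left(-4 + 2\right) \left(-6\right)\right)^{2} = - 10 \left(\left(-2\right) \left(-6\right)\right)^{2} = - 10 \cdot 12^{2} = - 10 \cdot 144 = \left(-1\right) 1440 = -1440$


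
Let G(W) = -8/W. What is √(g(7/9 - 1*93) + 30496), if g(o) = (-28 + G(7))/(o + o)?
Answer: √257357839795/2905 ≈ 174.63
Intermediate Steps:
g(o) = -102/(7*o) (g(o) = (-28 - 8/7)/(o + o) = (-28 - 8*⅐)/((2*o)) = (-28 - 8/7)*(1/(2*o)) = -102/(7*o))
√(g(7/9 - 1*93) + 30496) = √(-102/(7*(7/9 - 1*93)) + 30496) = √(-102/(7*(7*(⅑) - 93)) + 30496) = √(-102/(7*(7/9 - 93)) + 30496) = √(-102/(7*(-830/9)) + 30496) = √(-102/7*(-9/830) + 30496) = √(459/2905 + 30496) = √(88591339/2905) = √257357839795/2905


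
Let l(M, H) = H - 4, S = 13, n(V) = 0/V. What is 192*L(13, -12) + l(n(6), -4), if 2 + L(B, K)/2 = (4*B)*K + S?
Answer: -235400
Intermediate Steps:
n(V) = 0
l(M, H) = -4 + H
L(B, K) = 22 + 8*B*K (L(B, K) = -4 + 2*((4*B)*K + 13) = -4 + 2*(4*B*K + 13) = -4 + 2*(13 + 4*B*K) = -4 + (26 + 8*B*K) = 22 + 8*B*K)
192*L(13, -12) + l(n(6), -4) = 192*(22 + 8*13*(-12)) + (-4 - 4) = 192*(22 - 1248) - 8 = 192*(-1226) - 8 = -235392 - 8 = -235400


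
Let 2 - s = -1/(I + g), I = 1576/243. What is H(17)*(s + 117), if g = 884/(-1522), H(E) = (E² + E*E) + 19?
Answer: 77684382021/1091930 ≈ 71144.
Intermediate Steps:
I = 1576/243 (I = 1576*(1/243) = 1576/243 ≈ 6.4856)
H(E) = 19 + 2*E² (H(E) = (E² + E²) + 19 = 2*E² + 19 = 19 + 2*E²)
g = -442/761 (g = 884*(-1/1522) = -442/761 ≈ -0.58081)
s = 2368783/1091930 (s = 2 - (-1)/(1576/243 - 442/761) = 2 - (-1)/1091930/184923 = 2 - (-1)*184923/1091930 = 2 - 1*(-184923/1091930) = 2 + 184923/1091930 = 2368783/1091930 ≈ 2.1694)
H(17)*(s + 117) = (19 + 2*17²)*(2368783/1091930 + 117) = (19 + 2*289)*(130124593/1091930) = (19 + 578)*(130124593/1091930) = 597*(130124593/1091930) = 77684382021/1091930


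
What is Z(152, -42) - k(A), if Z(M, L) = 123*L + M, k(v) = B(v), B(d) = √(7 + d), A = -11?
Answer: -5014 - 2*I ≈ -5014.0 - 2.0*I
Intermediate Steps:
k(v) = √(7 + v)
Z(M, L) = M + 123*L
Z(152, -42) - k(A) = (152 + 123*(-42)) - √(7 - 11) = (152 - 5166) - √(-4) = -5014 - 2*I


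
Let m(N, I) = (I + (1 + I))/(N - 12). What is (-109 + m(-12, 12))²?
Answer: 6974881/576 ≈ 12109.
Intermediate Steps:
m(N, I) = (1 + 2*I)/(-12 + N)
(-109 + m(-12, 12))² = (-109 + (1 + 2*12)/(-12 - 12))² = (-109 + (1 + 24)/(-24))² = (-109 - 1/24*25)² = (-109 - 25/24)² = (-2641/24)² = 6974881/576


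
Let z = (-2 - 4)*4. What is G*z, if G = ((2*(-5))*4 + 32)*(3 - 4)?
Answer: -192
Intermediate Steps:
z = -24 (z = -6*4 = -24)
G = 8 (G = (-10*4 + 32)*(-1) = (-40 + 32)*(-1) = -8*(-1) = 8)
G*z = 8*(-24) = -192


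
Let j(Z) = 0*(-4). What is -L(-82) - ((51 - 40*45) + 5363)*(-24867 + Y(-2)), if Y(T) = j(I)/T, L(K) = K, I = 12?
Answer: 89869420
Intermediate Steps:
j(Z) = 0
Y(T) = 0 (Y(T) = 0/T = 0)
-L(-82) - ((51 - 40*45) + 5363)*(-24867 + Y(-2)) = -1*(-82) - ((51 - 40*45) + 5363)*(-24867 + 0) = 82 - ((51 - 1800) + 5363)*(-24867) = 82 - (-1749 + 5363)*(-24867) = 82 - 3614*(-24867) = 82 - 1*(-89869338) = 82 + 89869338 = 89869420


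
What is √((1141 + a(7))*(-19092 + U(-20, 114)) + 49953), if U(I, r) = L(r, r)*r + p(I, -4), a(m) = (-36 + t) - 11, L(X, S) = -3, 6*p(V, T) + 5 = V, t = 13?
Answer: I*√85872390/2 ≈ 4633.4*I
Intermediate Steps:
p(V, T) = -⅚ + V/6
a(m) = -34 (a(m) = (-36 + 13) - 11 = -23 - 11 = -34)
U(I, r) = -⅚ - 3*r + I/6 (U(I, r) = -3*r + (-⅚ + I/6) = -⅚ - 3*r + I/6)
√((1141 + a(7))*(-19092 + U(-20, 114)) + 49953) = √((1141 - 34)*(-19092 + (-⅚ - 3*114 + (⅙)*(-20))) + 49953) = √(1107*(-19092 + (-⅚ - 342 - 10/3)) + 49953) = √(1107*(-19092 - 2077/6) + 49953) = √(1107*(-116629/6) + 49953) = √(-43036101/2 + 49953) = √(-42936195/2) = I*√85872390/2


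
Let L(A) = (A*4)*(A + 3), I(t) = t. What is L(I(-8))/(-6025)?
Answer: -32/1205 ≈ -0.026556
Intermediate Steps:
L(A) = 4*A*(3 + A) (L(A) = (4*A)*(3 + A) = 4*A*(3 + A))
L(I(-8))/(-6025) = (4*(-8)*(3 - 8))/(-6025) = (4*(-8)*(-5))*(-1/6025) = 160*(-1/6025) = -32/1205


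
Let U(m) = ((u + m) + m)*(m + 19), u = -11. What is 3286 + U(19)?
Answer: 4312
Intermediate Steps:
U(m) = (-11 + 2*m)*(19 + m) (U(m) = ((-11 + m) + m)*(m + 19) = (-11 + 2*m)*(19 + m))
3286 + U(19) = 3286 + (-209 + 2*19**2 + 27*19) = 3286 + (-209 + 2*361 + 513) = 3286 + (-209 + 722 + 513) = 3286 + 1026 = 4312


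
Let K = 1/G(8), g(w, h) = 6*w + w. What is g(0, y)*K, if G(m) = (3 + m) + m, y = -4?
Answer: 0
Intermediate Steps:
g(w, h) = 7*w
G(m) = 3 + 2*m
K = 1/19 (K = 1/(3 + 2*8) = 1/(3 + 16) = 1/19 ≈ 0.052632)
g(0, y)*K = (7*0)*(1/19) = 0*(1/19) = 0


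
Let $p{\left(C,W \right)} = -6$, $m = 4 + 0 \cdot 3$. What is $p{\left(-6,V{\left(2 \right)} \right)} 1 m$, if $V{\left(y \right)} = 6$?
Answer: $-24$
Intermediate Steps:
$m = 4$ ($m = 4 + 0 = 4$)
$p{\left(-6,V{\left(2 \right)} \right)} 1 m = \left(-6\right) 1 \cdot 4 = \left(-6\right) 4 = -24$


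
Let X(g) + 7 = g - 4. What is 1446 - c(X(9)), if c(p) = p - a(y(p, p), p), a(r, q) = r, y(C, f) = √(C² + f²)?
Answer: 1448 + 2*√2 ≈ 1450.8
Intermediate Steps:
X(g) = -11 + g (X(g) = -7 + (g - 4) = -7 + (-4 + g) = -11 + g)
c(p) = p - √2*√(p²) (c(p) = p - √(p² + p²) = p - √(2*p²) = p - √2*√(p²))
1446 - c(X(9)) = 1446 - ((-11 + 9) - √2*√((-11 + 9)²)) = 1446 - (-2 - √2*√((-2)²)) = 1446 - (-2 - √2*√4) = 1446 - (-2 - 1*√2*2) = 1446 - (-2 - 2*√2) = 1446 + (2 + 2*√2) = 1448 + 2*√2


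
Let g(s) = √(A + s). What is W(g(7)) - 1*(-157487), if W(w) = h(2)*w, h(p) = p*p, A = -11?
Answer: 157487 + 8*I ≈ 1.5749e+5 + 8.0*I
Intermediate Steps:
h(p) = p²
g(s) = √(-11 + s)
W(w) = 4*w (W(w) = 2²*w = 4*w)
W(g(7)) - 1*(-157487) = 4*√(-11 + 7) - 1*(-157487) = 4*√(-4) + 157487 = 4*(2*I) + 157487 = 8*I + 157487 = 157487 + 8*I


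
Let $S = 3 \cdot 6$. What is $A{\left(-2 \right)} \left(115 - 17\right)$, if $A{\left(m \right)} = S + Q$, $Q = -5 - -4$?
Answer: $1666$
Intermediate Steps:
$Q = -1$ ($Q = -5 + 4 = -1$)
$S = 18$
$A{\left(m \right)} = 17$ ($A{\left(m \right)} = 18 - 1 = 17$)
$A{\left(-2 \right)} \left(115 - 17\right) = 17 \left(115 - 17\right) = 17 \cdot 98 = 1666$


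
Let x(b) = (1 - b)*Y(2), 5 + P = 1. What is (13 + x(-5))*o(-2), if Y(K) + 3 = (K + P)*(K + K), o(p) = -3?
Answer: 159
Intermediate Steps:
P = -4 (P = -5 + 1 = -4)
Y(K) = -3 + 2*K*(-4 + K) (Y(K) = -3 + (K - 4)*(K + K) = -3 + (-4 + K)*(2*K) = -3 + 2*K*(-4 + K))
x(b) = -11 + 11*b (x(b) = (1 - b)*(-3 - 8*2 + 2*2**2) = (1 - b)*(-3 - 16 + 2*4) = (1 - b)*(-3 - 16 + 8) = (1 - b)*(-11) = -11 + 11*b)
(13 + x(-5))*o(-2) = (13 + (-11 + 11*(-5)))*(-3) = (13 + (-11 - 55))*(-3) = (13 - 66)*(-3) = -53*(-3) = 159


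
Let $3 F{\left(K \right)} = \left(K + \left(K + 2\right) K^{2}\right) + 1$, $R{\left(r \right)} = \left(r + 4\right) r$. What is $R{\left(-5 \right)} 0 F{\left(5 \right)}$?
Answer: $0$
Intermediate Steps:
$R{\left(r \right)} = r \left(4 + r\right)$ ($R{\left(r \right)} = \left(4 + r\right) r = r \left(4 + r\right)$)
$F{\left(K \right)} = \frac{1}{3} + \frac{K}{3} + \frac{K^{2} \left(2 + K\right)}{3}$ ($F{\left(K \right)} = \frac{\left(K + \left(K + 2\right) K^{2}\right) + 1}{3} = \frac{\left(K + \left(2 + K\right) K^{2}\right) + 1}{3} = \frac{\left(K + K^{2} \left(2 + K\right)\right) + 1}{3} = \frac{1 + K + K^{2} \left(2 + K\right)}{3} = \frac{1}{3} + \frac{K}{3} + \frac{K^{2} \left(2 + K\right)}{3}$)
$R{\left(-5 \right)} 0 F{\left(5 \right)} = - 5 \left(4 - 5\right) 0 \left(\frac{1}{3} + \frac{1}{3} \cdot 5 + \frac{5^{3}}{3} + \frac{2 \cdot 5^{2}}{3}\right) = \left(-5\right) \left(-1\right) 0 \left(\frac{1}{3} + \frac{5}{3} + \frac{1}{3} \cdot 125 + \frac{2}{3} \cdot 25\right) = 5 \cdot 0 \left(\frac{1}{3} + \frac{5}{3} + \frac{125}{3} + \frac{50}{3}\right) = 0 \cdot \frac{181}{3} = 0$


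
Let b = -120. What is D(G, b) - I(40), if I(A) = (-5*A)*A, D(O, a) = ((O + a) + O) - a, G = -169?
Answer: 7662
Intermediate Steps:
D(O, a) = 2*O (D(O, a) = (a + 2*O) - a = 2*O)
I(A) = -5*A²
D(G, b) - I(40) = 2*(-169) - (-5)*40² = -338 - (-5)*1600 = -338 - 1*(-8000) = -338 + 8000 = 7662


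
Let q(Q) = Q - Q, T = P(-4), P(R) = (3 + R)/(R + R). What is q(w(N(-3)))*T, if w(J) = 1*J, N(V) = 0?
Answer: 0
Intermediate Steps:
w(J) = J
P(R) = (3 + R)/(2*R) (P(R) = (3 + R)/((2*R)) = (3 + R)*(1/(2*R)) = (3 + R)/(2*R))
T = ⅛ (T = (½)*(3 - 4)/(-4) = (½)*(-¼)*(-1) = ⅛ ≈ 0.12500)
q(Q) = 0
q(w(N(-3)))*T = 0*(⅛) = 0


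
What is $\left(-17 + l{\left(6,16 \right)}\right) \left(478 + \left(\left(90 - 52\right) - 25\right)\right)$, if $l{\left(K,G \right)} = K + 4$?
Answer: $-3437$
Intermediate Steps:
$l{\left(K,G \right)} = 4 + K$
$\left(-17 + l{\left(6,16 \right)}\right) \left(478 + \left(\left(90 - 52\right) - 25\right)\right) = \left(-17 + \left(4 + 6\right)\right) \left(478 + \left(\left(90 - 52\right) - 25\right)\right) = \left(-17 + 10\right) \left(478 + \left(38 - 25\right)\right) = - 7 \left(478 + 13\right) = \left(-7\right) 491 = -3437$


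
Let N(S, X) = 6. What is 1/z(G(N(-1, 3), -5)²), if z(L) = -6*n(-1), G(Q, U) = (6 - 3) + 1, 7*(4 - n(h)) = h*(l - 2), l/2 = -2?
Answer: -7/132 ≈ -0.053030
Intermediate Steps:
l = -4 (l = 2*(-2) = -4)
n(h) = 4 + 6*h/7 (n(h) = 4 - h*(-4 - 2)/7 = 4 - h*(-6)/7 = 4 - (-6)*h/7 = 4 + 6*h/7)
G(Q, U) = 4 (G(Q, U) = 3 + 1 = 4)
z(L) = -132/7 (z(L) = -6*(4 + (6/7)*(-1)) = -6*(4 - 6/7) = -6*22/7 = -132/7)
1/z(G(N(-1, 3), -5)²) = 1/(-132/7) = -7/132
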